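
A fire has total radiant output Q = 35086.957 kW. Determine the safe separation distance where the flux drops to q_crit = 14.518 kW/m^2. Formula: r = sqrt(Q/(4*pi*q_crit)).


4*pi*q_crit = 182.44
Q/(4*pi*q_crit) = 192.32
r = sqrt(192.32) = 13.868 m

13.868 m


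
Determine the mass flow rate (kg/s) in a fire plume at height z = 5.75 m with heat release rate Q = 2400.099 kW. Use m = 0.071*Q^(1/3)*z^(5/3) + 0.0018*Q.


Q^(1/3) = 13.389
z^(5/3) = 18.455
First term = 0.071 * 13.389 * 18.455 = 17.543
Second term = 0.0018 * 2400.099 = 4.3202
m = 21.864 kg/s

21.864 kg/s


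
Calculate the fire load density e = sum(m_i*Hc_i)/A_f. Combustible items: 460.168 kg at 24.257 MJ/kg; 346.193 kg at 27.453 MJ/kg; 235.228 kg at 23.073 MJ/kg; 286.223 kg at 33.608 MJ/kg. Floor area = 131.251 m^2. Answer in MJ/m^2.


Total energy = 460.168*24.257 + 346.193*27.453 + 235.228*23.073 + 286.223*33.608
= 11162.30 + 9504.036 + 5427.416 + 9619.383
= 35713.13 MJ
e = 35713.13 / 131.251 = 272.10 MJ/m^2

272.10 MJ/m^2


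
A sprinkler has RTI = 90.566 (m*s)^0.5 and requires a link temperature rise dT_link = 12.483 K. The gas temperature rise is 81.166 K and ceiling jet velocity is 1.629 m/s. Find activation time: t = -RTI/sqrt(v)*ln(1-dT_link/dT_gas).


dT_link/dT_gas = 0.15380
ln(1 - 0.15380) = -0.16699
t = -90.566 / sqrt(1.629) * -0.16699 = 11.850 s

11.850 s


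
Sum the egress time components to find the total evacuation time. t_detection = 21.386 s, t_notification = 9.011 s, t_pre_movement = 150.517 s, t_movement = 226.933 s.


Total = 21.386 + 9.011 + 150.517 + 226.933 = 407.847 s

407.847 s


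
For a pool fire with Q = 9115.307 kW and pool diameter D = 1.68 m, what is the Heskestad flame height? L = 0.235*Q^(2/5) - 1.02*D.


Q^(2/5) = 38.363
0.235 * Q^(2/5) = 9.0152
1.02 * D = 1.7136
L = 7.3016 m

7.3016 m


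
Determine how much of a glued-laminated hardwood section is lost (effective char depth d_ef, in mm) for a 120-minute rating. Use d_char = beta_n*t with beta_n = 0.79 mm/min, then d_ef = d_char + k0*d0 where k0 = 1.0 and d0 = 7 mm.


d_char = 0.79 * 120 = 94.8 mm
d_ef = 94.8 + 1.0*7 = 101.8 mm

101.8 mm


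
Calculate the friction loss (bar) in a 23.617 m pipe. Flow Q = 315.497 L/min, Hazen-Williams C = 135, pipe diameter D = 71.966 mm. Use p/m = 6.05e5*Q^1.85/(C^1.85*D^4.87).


Q^1.85 = 41990
C^1.85 = 8732.1
D^4.87 = 1.1072e+09
p/m = 0.0026277 bar/m
p_total = 0.0026277 * 23.617 = 0.062057 bar

0.062057 bar


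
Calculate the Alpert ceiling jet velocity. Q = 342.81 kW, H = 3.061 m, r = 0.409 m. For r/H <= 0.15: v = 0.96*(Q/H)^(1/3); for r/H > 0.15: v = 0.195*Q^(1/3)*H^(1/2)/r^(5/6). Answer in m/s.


r/H = 0.409 / 3.061 = 0.13362
r/H <= 0.15, so v = 0.96*(Q/H)^(1/3)
Q/H = 111.99
(Q/H)^(1/3) = 4.8202
v = 0.96 * 4.8202 = 4.6274 m/s

4.6274 m/s


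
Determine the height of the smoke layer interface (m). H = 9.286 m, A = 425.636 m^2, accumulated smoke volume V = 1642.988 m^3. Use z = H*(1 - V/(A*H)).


V/(A*H) = 0.41569
1 - 0.41569 = 0.58431
z = 9.286 * 0.58431 = 5.4259 m

5.4259 m


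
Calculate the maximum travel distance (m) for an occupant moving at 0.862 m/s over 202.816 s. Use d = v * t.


d = 0.862 * 202.816 = 174.83 m

174.83 m


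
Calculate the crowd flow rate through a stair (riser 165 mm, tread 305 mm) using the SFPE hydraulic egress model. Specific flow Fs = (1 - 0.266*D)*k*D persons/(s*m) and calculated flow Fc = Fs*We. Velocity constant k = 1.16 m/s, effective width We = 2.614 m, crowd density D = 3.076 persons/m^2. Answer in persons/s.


1 - 0.266*D = 1 - 0.266*3.076 = 0.18178
Fs = 0.18178 * 1.16 * 3.076 = 0.64863 persons/(s*m)
Fc = 0.64863 * 2.614 = 1.6955 persons/s

1.6955 persons/s


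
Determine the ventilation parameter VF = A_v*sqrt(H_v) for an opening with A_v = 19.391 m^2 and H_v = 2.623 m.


sqrt(H_v) = 1.6196
VF = 19.391 * 1.6196 = 31.405 m^(5/2)

31.405 m^(5/2)


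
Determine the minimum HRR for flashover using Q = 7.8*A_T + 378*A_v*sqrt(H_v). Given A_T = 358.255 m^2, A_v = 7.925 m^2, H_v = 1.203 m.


7.8*A_T = 2794.389
sqrt(H_v) = 1.0968
378*A_v*sqrt(H_v) = 3285.7
Q = 2794.389 + 3285.7 = 6080.1 kW

6080.1 kW


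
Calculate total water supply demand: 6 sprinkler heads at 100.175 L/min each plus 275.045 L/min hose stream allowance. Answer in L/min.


Sprinkler demand = 6 * 100.175 = 601.05 L/min
Total = 601.05 + 275.045 = 876.095 L/min

876.095 L/min


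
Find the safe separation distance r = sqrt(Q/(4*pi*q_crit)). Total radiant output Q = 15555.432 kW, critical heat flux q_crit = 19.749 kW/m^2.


4*pi*q_crit = 248.17
Q/(4*pi*q_crit) = 62.680
r = sqrt(62.680) = 7.9171 m

7.9171 m


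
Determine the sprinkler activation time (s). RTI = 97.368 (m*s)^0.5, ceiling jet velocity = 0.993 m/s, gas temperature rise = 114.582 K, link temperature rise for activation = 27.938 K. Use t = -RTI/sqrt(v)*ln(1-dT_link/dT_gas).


dT_link/dT_gas = 0.24383
ln(1 - 0.24383) = -0.27948
t = -97.368 / sqrt(0.993) * -0.27948 = 27.308 s

27.308 s


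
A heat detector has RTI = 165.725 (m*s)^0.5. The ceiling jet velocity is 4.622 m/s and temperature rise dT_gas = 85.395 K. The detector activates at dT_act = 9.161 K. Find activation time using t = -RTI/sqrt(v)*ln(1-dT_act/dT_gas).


dT_act/dT_gas = 0.10728
ln(1 - 0.10728) = -0.11348
t = -165.725 / sqrt(4.622) * -0.11348 = 8.7477 s

8.7477 s


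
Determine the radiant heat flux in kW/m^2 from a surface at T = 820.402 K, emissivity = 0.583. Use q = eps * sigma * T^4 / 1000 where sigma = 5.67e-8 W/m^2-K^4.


T^4 = 4.5301e+11
q = 0.583 * 5.67e-8 * 4.5301e+11 / 1000 = 14.975 kW/m^2

14.975 kW/m^2


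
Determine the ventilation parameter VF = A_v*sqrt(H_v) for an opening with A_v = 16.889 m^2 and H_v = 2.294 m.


sqrt(H_v) = 1.5146
VF = 16.889 * 1.5146 = 25.580 m^(5/2)

25.580 m^(5/2)


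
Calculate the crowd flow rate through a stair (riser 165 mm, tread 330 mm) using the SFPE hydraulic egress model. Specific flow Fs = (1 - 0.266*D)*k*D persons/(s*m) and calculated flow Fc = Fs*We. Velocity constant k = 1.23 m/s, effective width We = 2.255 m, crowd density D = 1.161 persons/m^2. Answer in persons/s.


1 - 0.266*D = 1 - 0.266*1.161 = 0.69117
Fs = 0.69117 * 1.23 * 1.161 = 0.98702 persons/(s*m)
Fc = 0.98702 * 2.255 = 2.2257 persons/s

2.2257 persons/s


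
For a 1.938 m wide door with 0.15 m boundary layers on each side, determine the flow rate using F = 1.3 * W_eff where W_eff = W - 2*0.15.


W_eff = 1.938 - 0.30 = 1.638 m
F = 1.3 * 1.638 = 2.1294 persons/s

2.1294 persons/s


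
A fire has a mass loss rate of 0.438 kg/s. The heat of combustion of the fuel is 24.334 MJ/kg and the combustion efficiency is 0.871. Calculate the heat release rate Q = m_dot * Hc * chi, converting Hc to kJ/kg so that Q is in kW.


Hc = 24.334 MJ/kg = 24.334 * 1000 kJ/kg = 24334 kJ/kg
Q = 0.438 kg/s * 24334 kJ/kg * 0.871 = 9283.4 kW

9283.4 kW


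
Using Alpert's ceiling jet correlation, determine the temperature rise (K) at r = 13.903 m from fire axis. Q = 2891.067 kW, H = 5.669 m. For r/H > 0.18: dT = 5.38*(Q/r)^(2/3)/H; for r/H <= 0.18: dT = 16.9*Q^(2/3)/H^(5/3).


r/H = 13.903 / 5.669 = 2.4525
r/H > 0.18, so dT = 5.38*(Q/r)^(2/3)/H
Q/r = 207.95
(Q/r)^(2/3) = 35.099
dT = 5.38 * 35.099 / 5.669 = 33.310 K

33.310 K


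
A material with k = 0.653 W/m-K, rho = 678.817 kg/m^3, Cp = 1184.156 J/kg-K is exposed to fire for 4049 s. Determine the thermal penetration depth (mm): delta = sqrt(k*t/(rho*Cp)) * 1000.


alpha = 0.653 / (678.817 * 1184.156) = 8.1237e-07 m^2/s
alpha * t = 0.0032893
delta = sqrt(0.0032893) * 1000 = 57.352 mm

57.352 mm


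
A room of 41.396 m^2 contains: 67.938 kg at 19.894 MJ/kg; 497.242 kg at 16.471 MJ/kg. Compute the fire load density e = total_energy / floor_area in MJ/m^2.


Total energy = 67.938*19.894 + 497.242*16.471
= 1351.559 + 8190.073
= 9541.632 MJ
e = 9541.632 / 41.396 = 230.50 MJ/m^2

230.50 MJ/m^2


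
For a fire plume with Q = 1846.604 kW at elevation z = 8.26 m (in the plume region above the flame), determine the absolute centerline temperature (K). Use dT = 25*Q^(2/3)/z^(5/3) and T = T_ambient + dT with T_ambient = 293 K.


Q^(2/3) = 150.52
z^(5/3) = 33.752
dT = 25 * 150.52 / 33.752 = 111.49 K
T = 293 + 111.49 = 404.49 K

404.49 K


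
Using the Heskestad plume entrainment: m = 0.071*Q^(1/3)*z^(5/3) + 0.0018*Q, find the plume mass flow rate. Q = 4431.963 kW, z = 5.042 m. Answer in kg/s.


Q^(1/3) = 16.426
z^(5/3) = 14.825
First term = 0.071 * 16.426 * 14.825 = 17.290
Second term = 0.0018 * 4431.963 = 7.9775
m = 25.268 kg/s

25.268 kg/s


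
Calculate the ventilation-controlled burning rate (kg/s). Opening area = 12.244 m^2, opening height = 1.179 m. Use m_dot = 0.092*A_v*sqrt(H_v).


sqrt(H_v) = 1.0858
m_dot = 0.092 * 12.244 * 1.0858 = 1.2231 kg/s

1.2231 kg/s


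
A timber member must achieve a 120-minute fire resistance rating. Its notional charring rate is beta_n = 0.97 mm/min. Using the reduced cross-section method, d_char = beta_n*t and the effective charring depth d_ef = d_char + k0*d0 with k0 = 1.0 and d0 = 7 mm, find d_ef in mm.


d_char = 0.97 * 120 = 116.4 mm
d_ef = 116.4 + 1.0*7 = 123.4 mm

123.4 mm


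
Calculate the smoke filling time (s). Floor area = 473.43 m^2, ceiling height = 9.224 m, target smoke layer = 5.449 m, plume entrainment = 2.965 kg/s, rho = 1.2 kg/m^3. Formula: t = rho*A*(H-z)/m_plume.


H - z = 3.775 m
t = 1.2 * 473.43 * 3.775 / 2.965 = 723.32 s

723.32 s


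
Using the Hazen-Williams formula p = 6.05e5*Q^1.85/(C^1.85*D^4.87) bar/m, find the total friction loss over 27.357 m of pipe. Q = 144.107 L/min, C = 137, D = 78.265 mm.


Q^1.85 = 9853.0
C^1.85 = 8972.9
D^4.87 = 1.6660e+09
p/m = 0.00039876 bar/m
p_total = 0.00039876 * 27.357 = 0.010909 bar

0.010909 bar


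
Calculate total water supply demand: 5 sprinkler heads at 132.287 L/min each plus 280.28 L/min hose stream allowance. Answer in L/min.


Sprinkler demand = 5 * 132.287 = 661.435 L/min
Total = 661.435 + 280.28 = 941.715 L/min

941.715 L/min


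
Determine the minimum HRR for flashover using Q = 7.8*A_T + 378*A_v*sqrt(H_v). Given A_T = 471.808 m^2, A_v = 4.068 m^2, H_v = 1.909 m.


7.8*A_T = 3680.1
sqrt(H_v) = 1.3817
378*A_v*sqrt(H_v) = 2124.6
Q = 3680.1 + 2124.6 = 5804.7 kW

5804.7 kW


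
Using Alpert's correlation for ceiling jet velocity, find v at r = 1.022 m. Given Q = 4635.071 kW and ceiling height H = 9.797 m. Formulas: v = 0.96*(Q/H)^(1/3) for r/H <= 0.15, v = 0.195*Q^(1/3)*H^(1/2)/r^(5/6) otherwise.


r/H = 1.022 / 9.797 = 0.10432
r/H <= 0.15, so v = 0.96*(Q/H)^(1/3)
Q/H = 473.11
(Q/H)^(1/3) = 7.7921
v = 0.96 * 7.7921 = 7.4804 m/s

7.4804 m/s


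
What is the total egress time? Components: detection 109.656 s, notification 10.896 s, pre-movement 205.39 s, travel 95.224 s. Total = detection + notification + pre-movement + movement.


Total = 109.656 + 10.896 + 205.39 + 95.224 = 421.166 s

421.166 s


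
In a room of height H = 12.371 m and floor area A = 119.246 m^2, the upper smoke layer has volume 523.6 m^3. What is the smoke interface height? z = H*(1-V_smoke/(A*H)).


V/(A*H) = 0.35494
1 - 0.35494 = 0.64506
z = 12.371 * 0.64506 = 7.9801 m

7.9801 m


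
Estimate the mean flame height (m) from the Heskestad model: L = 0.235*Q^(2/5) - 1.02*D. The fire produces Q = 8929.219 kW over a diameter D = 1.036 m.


Q^(2/5) = 38.047
0.235 * Q^(2/5) = 8.9411
1.02 * D = 1.0567
L = 7.8844 m

7.8844 m


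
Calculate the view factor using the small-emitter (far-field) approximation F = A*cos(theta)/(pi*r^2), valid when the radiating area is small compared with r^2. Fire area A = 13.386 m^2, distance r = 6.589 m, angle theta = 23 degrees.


cos(23 deg) = 0.92050
pi*r^2 = 136.39
F = 13.386 * 0.92050 / 136.39 = 0.090342

0.090342


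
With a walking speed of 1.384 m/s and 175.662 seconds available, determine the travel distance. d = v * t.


d = 1.384 * 175.662 = 243.12 m

243.12 m


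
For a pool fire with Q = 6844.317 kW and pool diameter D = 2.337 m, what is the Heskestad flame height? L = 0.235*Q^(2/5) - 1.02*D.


Q^(2/5) = 34.208
0.235 * Q^(2/5) = 8.0390
1.02 * D = 2.3837
L = 5.6552 m

5.6552 m


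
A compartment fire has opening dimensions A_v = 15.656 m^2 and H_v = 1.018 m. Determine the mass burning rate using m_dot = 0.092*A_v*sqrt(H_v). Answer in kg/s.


sqrt(H_v) = 1.0090
m_dot = 0.092 * 15.656 * 1.0090 = 1.4533 kg/s

1.4533 kg/s


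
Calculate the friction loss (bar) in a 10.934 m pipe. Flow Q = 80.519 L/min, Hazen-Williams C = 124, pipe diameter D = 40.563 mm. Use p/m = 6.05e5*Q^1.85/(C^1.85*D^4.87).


Q^1.85 = 3356.7
C^1.85 = 7461.6
D^4.87 = 6.7857e+07
p/m = 0.0040109 bar/m
p_total = 0.0040109 * 10.934 = 0.043855 bar

0.043855 bar


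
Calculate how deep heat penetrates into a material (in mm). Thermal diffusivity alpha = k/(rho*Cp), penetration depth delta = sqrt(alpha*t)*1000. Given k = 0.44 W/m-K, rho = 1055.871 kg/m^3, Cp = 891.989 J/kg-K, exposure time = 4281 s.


alpha = 0.44 / (1055.871 * 891.989) = 4.6718e-07 m^2/s
alpha * t = 0.0020000
delta = sqrt(0.0020000) * 1000 = 44.721 mm

44.721 mm


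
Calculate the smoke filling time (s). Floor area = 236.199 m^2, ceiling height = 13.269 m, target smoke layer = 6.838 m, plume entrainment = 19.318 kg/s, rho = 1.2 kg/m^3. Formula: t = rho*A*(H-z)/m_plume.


H - z = 6.431 m
t = 1.2 * 236.199 * 6.431 / 19.318 = 94.357 s

94.357 s


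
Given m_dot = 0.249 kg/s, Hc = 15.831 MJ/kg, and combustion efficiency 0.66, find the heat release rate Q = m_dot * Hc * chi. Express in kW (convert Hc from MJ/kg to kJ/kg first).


Hc = 15.831 MJ/kg = 15.831 * 1000 kJ/kg = 15831 kJ/kg
Q = 0.249 kg/s * 15831 kJ/kg * 0.66 = 2601.7 kW

2601.7 kW


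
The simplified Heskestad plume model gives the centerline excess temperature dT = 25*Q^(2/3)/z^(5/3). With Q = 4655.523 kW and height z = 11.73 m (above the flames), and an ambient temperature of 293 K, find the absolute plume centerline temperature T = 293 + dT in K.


Q^(2/3) = 278.81
z^(5/3) = 60.557
dT = 25 * 278.81 / 60.557 = 115.10 K
T = 293 + 115.10 = 408.10 K

408.10 K


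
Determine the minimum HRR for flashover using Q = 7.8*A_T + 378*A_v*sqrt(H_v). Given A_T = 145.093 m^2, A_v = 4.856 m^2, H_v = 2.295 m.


7.8*A_T = 1131.7
sqrt(H_v) = 1.5149
378*A_v*sqrt(H_v) = 2780.7
Q = 1131.7 + 2780.7 = 3912.5 kW

3912.5 kW


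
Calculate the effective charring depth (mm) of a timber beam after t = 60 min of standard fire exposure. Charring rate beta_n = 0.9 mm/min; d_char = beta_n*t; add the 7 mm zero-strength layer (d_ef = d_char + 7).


d_char = 0.9 * 60 = 54 mm
d_ef = 54 + 1.0*7 = 61 mm

61 mm


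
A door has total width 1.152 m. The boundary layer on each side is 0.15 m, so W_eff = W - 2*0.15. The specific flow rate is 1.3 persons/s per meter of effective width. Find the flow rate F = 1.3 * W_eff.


W_eff = 1.152 - 0.30 = 0.852 m
F = 1.3 * 0.852 = 1.1076 persons/s

1.1076 persons/s


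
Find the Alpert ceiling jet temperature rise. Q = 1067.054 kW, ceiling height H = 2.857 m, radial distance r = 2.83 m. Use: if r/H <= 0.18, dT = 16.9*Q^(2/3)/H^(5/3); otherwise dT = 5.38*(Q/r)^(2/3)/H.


r/H = 2.83 / 2.857 = 0.99055
r/H > 0.18, so dT = 5.38*(Q/r)^(2/3)/H
Q/r = 377.05
(Q/r)^(2/3) = 52.192
dT = 5.38 * 52.192 / 2.857 = 98.282 K

98.282 K


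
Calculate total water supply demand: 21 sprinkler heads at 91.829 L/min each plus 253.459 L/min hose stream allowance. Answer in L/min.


Sprinkler demand = 21 * 91.829 = 1928.409 L/min
Total = 1928.409 + 253.459 = 2181.868 L/min

2181.868 L/min


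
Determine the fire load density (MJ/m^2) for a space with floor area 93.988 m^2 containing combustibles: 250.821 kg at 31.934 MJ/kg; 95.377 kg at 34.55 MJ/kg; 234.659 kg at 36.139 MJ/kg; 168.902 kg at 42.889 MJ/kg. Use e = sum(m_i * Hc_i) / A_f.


Total energy = 250.821*31.934 + 95.377*34.55 + 234.659*36.139 + 168.902*42.889
= 8009.718 + 3295.275 + 8480.342 + 7244.038
= 27029.37 MJ
e = 27029.37 / 93.988 = 287.58 MJ/m^2

287.58 MJ/m^2


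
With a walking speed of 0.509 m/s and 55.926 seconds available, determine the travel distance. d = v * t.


d = 0.509 * 55.926 = 28.466 m

28.466 m


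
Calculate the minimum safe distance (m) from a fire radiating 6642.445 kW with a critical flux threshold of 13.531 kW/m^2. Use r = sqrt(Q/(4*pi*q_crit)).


4*pi*q_crit = 170.04
Q/(4*pi*q_crit) = 39.065
r = sqrt(39.065) = 6.2502 m

6.2502 m


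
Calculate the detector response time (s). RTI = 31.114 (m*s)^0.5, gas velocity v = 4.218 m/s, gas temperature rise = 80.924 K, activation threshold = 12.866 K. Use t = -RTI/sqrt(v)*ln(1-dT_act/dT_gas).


dT_act/dT_gas = 0.15899
ln(1 - 0.15899) = -0.17315
t = -31.114 / sqrt(4.218) * -0.17315 = 2.6232 s

2.6232 s


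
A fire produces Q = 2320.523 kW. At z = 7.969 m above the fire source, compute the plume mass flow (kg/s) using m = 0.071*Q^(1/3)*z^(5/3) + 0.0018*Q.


Q^(1/3) = 13.239
z^(5/3) = 31.794
First term = 0.071 * 13.239 * 31.794 = 29.885
Second term = 0.0018 * 2320.523 = 4.1769
m = 34.062 kg/s

34.062 kg/s


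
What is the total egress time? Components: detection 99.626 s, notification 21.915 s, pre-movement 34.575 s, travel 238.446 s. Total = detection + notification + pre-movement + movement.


Total = 99.626 + 21.915 + 34.575 + 238.446 = 394.562 s

394.562 s


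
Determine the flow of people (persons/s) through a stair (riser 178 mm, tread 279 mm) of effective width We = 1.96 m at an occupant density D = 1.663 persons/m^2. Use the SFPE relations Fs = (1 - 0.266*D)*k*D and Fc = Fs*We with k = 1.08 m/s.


1 - 0.266*D = 1 - 0.266*1.663 = 0.55764
Fs = 0.55764 * 1.08 * 1.663 = 1.0015 persons/(s*m)
Fc = 1.0015 * 1.96 = 1.9630 persons/s

1.9630 persons/s


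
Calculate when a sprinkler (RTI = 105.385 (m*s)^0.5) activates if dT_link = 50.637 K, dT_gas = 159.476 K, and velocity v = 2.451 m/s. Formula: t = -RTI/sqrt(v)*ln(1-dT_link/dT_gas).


dT_link/dT_gas = 0.31752
ln(1 - 0.31752) = -0.38202
t = -105.385 / sqrt(2.451) * -0.38202 = 25.716 s

25.716 s


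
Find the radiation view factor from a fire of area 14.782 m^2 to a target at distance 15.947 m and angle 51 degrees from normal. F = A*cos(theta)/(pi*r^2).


cos(51 deg) = 0.62932
pi*r^2 = 798.93
F = 14.782 * 0.62932 / 798.93 = 0.011644

0.011644


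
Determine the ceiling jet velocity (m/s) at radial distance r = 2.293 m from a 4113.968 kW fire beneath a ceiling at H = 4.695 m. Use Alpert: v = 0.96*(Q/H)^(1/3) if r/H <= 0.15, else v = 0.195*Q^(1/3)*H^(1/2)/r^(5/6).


r/H = 2.293 / 4.695 = 0.48839
r/H > 0.15, so v = 0.195*Q^(1/3)*H^(1/2)/r^(5/6)
Q^(1/3) = 16.023
H^(1/2) = 2.1668
r^(5/6) = 1.9968
v = 0.195 * 16.023 * 2.1668 / 1.9968 = 3.3905 m/s

3.3905 m/s


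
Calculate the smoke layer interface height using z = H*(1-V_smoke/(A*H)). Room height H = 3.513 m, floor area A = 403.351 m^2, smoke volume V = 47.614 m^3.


V/(A*H) = 0.033603
1 - 0.033603 = 0.96640
z = 3.513 * 0.96640 = 3.3950 m

3.3950 m


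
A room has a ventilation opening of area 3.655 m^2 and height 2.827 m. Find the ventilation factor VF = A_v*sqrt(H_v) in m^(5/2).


sqrt(H_v) = 1.6814
VF = 3.655 * 1.6814 = 6.1454 m^(5/2)

6.1454 m^(5/2)


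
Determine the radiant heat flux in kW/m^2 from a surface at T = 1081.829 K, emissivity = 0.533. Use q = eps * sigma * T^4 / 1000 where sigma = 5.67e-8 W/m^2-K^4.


T^4 = 1.3697e+12
q = 0.533 * 5.67e-8 * 1.3697e+12 / 1000 = 41.395 kW/m^2

41.395 kW/m^2


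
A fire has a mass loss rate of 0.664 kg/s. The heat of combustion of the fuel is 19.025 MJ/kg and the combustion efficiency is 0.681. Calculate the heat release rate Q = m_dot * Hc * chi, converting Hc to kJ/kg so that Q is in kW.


Hc = 19.025 MJ/kg = 19.025 * 1000 kJ/kg = 19025 kJ/kg
Q = 0.664 kg/s * 19025 kJ/kg * 0.681 = 8602.8 kW

8602.8 kW


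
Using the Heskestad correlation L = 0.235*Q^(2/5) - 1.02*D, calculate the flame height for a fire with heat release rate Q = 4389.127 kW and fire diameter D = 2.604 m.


Q^(2/5) = 28.639
0.235 * Q^(2/5) = 6.7301
1.02 * D = 2.6561
L = 4.0740 m

4.0740 m


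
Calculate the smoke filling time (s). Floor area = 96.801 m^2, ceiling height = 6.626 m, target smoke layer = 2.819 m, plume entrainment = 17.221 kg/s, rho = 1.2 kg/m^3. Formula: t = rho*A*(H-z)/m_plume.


H - z = 3.807 m
t = 1.2 * 96.801 * 3.807 / 17.221 = 25.679 s

25.679 s


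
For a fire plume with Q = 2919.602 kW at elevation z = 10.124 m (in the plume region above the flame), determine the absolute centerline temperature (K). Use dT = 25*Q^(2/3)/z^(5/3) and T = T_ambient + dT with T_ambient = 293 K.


Q^(2/3) = 204.28
z^(5/3) = 47.379
dT = 25 * 204.28 / 47.379 = 107.79 K
T = 293 + 107.79 = 400.79 K

400.79 K


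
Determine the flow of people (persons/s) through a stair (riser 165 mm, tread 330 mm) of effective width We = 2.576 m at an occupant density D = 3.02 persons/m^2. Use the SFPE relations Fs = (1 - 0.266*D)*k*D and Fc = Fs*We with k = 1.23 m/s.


1 - 0.266*D = 1 - 0.266*3.02 = 0.19668
Fs = 0.19668 * 1.23 * 3.02 = 0.73059 persons/(s*m)
Fc = 0.73059 * 2.576 = 1.8820 persons/s

1.8820 persons/s


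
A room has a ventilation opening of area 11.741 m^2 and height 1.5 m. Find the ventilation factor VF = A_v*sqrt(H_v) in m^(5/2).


sqrt(H_v) = 1.2247
VF = 11.741 * 1.2247 = 14.380 m^(5/2)

14.380 m^(5/2)


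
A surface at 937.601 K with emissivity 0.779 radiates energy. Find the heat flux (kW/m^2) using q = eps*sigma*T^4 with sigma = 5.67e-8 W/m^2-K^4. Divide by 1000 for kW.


T^4 = 7.7281e+11
q = 0.779 * 5.67e-8 * 7.7281e+11 / 1000 = 34.134 kW/m^2

34.134 kW/m^2


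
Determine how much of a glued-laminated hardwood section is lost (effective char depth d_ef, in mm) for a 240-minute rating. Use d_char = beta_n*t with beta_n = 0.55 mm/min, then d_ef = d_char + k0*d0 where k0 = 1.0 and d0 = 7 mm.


d_char = 0.55 * 240 = 132 mm
d_ef = 132 + 1.0*7 = 139 mm

139 mm


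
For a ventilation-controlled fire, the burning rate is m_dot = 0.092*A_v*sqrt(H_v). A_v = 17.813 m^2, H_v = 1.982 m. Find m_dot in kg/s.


sqrt(H_v) = 1.4078
m_dot = 0.092 * 17.813 * 1.4078 = 2.3072 kg/s

2.3072 kg/s


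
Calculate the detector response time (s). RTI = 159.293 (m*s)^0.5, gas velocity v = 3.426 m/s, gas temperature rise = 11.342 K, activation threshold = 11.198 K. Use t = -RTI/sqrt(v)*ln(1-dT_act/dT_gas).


dT_act/dT_gas = 0.98730
ln(1 - 0.98730) = -4.3665
t = -159.293 / sqrt(3.426) * -4.3665 = 375.78 s

375.78 s


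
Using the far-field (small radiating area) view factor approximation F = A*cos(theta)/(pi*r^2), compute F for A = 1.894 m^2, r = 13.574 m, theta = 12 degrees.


cos(12 deg) = 0.97815
pi*r^2 = 578.85
F = 1.894 * 0.97815 / 578.85 = 0.0032005

0.0032005


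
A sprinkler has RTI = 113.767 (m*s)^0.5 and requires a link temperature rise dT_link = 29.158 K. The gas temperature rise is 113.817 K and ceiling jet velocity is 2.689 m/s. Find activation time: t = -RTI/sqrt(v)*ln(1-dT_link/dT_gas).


dT_link/dT_gas = 0.25618
ln(1 - 0.25618) = -0.29596
t = -113.767 / sqrt(2.689) * -0.29596 = 20.533 s

20.533 s


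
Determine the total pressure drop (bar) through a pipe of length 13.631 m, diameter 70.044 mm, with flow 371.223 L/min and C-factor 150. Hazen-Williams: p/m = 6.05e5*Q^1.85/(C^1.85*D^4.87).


Q^1.85 = 56732
C^1.85 = 10611
D^4.87 = 9.7041e+08
p/m = 0.0033331 bar/m
p_total = 0.0033331 * 13.631 = 0.045434 bar

0.045434 bar


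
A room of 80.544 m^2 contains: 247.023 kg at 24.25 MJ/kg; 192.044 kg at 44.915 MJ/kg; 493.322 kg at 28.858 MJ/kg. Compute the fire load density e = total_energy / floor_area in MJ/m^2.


Total energy = 247.023*24.25 + 192.044*44.915 + 493.322*28.858
= 5990.308 + 8625.656 + 14236.29
= 28852.25 MJ
e = 28852.25 / 80.544 = 358.22 MJ/m^2

358.22 MJ/m^2


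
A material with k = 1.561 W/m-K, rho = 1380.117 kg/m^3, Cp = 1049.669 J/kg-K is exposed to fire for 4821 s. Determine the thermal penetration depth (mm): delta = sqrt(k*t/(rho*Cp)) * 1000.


alpha = 1.561 / (1380.117 * 1049.669) = 1.0775e-06 m^2/s
alpha * t = 0.0051948
delta = sqrt(0.0051948) * 1000 = 72.075 mm

72.075 mm


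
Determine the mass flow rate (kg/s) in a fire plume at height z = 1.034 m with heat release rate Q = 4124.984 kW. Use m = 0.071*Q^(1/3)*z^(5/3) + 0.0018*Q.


Q^(1/3) = 16.038
z^(5/3) = 1.0573
First term = 0.071 * 16.038 * 1.0573 = 1.2039
Second term = 0.0018 * 4124.984 = 7.4250
m = 8.6289 kg/s

8.6289 kg/s


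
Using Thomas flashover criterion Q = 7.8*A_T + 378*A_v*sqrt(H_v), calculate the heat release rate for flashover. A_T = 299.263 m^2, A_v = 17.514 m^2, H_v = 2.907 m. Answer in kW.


7.8*A_T = 2334.3
sqrt(H_v) = 1.7050
378*A_v*sqrt(H_v) = 11288
Q = 2334.3 + 11288 = 13622 kW

13622 kW


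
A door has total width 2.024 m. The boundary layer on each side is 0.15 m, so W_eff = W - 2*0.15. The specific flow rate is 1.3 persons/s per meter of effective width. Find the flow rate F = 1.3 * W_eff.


W_eff = 2.024 - 0.30 = 1.724 m
F = 1.3 * 1.724 = 2.2412 persons/s

2.2412 persons/s


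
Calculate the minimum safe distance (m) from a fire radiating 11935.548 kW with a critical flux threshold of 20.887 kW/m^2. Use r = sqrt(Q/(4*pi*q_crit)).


4*pi*q_crit = 262.47
Q/(4*pi*q_crit) = 45.473
r = sqrt(45.473) = 6.7434 m

6.7434 m


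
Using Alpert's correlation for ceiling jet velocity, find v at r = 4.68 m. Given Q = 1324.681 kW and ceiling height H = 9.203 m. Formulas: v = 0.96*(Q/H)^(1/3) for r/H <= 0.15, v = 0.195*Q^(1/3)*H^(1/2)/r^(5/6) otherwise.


r/H = 4.68 / 9.203 = 0.50853
r/H > 0.15, so v = 0.195*Q^(1/3)*H^(1/2)/r^(5/6)
Q^(1/3) = 10.983
H^(1/2) = 3.0336
r^(5/6) = 3.6186
v = 0.195 * 10.983 * 3.0336 / 3.6186 = 1.7954 m/s

1.7954 m/s


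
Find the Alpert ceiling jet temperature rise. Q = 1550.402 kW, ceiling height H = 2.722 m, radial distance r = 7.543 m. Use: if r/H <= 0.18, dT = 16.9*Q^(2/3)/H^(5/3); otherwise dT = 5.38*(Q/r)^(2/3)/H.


r/H = 7.543 / 2.722 = 2.7711
r/H > 0.18, so dT = 5.38*(Q/r)^(2/3)/H
Q/r = 205.54
(Q/r)^(2/3) = 34.828
dT = 5.38 * 34.828 / 2.722 = 68.838 K

68.838 K


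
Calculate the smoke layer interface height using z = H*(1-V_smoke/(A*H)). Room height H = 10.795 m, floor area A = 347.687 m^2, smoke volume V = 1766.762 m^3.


V/(A*H) = 0.47072
1 - 0.47072 = 0.52928
z = 10.795 * 0.52928 = 5.7135 m

5.7135 m


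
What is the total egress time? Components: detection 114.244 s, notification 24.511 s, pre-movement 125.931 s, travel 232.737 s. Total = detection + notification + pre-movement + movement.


Total = 114.244 + 24.511 + 125.931 + 232.737 = 497.423 s

497.423 s


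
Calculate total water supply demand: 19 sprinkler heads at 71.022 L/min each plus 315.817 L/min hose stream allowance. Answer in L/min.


Sprinkler demand = 19 * 71.022 = 1349.418 L/min
Total = 1349.418 + 315.817 = 1665.235 L/min

1665.235 L/min


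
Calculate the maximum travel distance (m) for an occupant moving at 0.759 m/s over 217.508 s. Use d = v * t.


d = 0.759 * 217.508 = 165.09 m

165.09 m


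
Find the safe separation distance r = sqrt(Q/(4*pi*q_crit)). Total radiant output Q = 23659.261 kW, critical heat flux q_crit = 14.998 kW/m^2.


4*pi*q_crit = 188.47
Q/(4*pi*q_crit) = 125.53
r = sqrt(125.53) = 11.204 m

11.204 m


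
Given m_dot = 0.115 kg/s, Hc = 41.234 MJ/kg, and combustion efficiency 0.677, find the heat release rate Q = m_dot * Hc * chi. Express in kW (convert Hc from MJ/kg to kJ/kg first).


Hc = 41.234 MJ/kg = 41.234 * 1000 kJ/kg = 41234 kJ/kg
Q = 0.115 kg/s * 41234 kJ/kg * 0.677 = 3210.3 kW

3210.3 kW


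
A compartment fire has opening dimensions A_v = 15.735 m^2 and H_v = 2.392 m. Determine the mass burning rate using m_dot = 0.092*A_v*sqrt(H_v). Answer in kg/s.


sqrt(H_v) = 1.5466
m_dot = 0.092 * 15.735 * 1.5466 = 2.2389 kg/s

2.2389 kg/s


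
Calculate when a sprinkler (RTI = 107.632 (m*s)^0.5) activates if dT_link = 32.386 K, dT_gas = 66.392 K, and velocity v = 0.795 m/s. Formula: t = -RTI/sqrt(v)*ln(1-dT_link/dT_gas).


dT_link/dT_gas = 0.48780
ln(1 - 0.48780) = -0.66904
t = -107.632 / sqrt(0.795) * -0.66904 = 80.762 s

80.762 s


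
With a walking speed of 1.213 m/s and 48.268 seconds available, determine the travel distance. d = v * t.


d = 1.213 * 48.268 = 58.549 m

58.549 m


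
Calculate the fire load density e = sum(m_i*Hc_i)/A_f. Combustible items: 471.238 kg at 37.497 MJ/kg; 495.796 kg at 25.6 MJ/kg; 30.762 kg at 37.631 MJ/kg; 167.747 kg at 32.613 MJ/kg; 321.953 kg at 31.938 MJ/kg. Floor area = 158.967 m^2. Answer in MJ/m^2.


Total energy = 471.238*37.497 + 495.796*25.6 + 30.762*37.631 + 167.747*32.613 + 321.953*31.938
= 17670.01 + 12692.38 + 1157.605 + 5470.733 + 10282.53
= 47273.26 MJ
e = 47273.26 / 158.967 = 297.38 MJ/m^2

297.38 MJ/m^2


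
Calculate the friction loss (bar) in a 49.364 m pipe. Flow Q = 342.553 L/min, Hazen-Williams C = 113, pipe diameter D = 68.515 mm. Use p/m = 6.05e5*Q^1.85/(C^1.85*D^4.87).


Q^1.85 = 48893
C^1.85 = 6283.4
D^4.87 = 8.7152e+08
p/m = 0.0054017 bar/m
p_total = 0.0054017 * 49.364 = 0.26665 bar

0.26665 bar


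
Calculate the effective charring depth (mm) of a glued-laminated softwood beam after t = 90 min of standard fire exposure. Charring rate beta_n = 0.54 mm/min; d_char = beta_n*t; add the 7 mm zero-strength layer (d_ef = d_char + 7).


d_char = 0.54 * 90 = 48.6 mm
d_ef = 48.6 + 1.0*7 = 55.6 mm

55.6 mm


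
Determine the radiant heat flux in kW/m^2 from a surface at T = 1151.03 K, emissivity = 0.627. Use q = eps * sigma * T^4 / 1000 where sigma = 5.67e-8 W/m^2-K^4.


T^4 = 1.7553e+12
q = 0.627 * 5.67e-8 * 1.7553e+12 / 1000 = 62.402 kW/m^2

62.402 kW/m^2


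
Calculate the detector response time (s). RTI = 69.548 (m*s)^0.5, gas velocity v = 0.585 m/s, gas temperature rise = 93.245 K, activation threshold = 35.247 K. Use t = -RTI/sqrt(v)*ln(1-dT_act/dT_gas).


dT_act/dT_gas = 0.37800
ln(1 - 0.37800) = -0.47482
t = -69.548 / sqrt(0.585) * -0.47482 = 43.176 s

43.176 s


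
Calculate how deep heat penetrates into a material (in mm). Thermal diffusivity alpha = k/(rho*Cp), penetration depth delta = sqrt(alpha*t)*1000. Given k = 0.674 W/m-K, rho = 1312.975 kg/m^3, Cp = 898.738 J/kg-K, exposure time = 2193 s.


alpha = 0.674 / (1312.975 * 898.738) = 5.7118e-07 m^2/s
alpha * t = 0.0012526
delta = sqrt(0.0012526) * 1000 = 35.392 mm

35.392 mm


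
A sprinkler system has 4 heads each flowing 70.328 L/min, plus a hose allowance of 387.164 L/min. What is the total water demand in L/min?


Sprinkler demand = 4 * 70.328 = 281.312 L/min
Total = 281.312 + 387.164 = 668.476 L/min

668.476 L/min


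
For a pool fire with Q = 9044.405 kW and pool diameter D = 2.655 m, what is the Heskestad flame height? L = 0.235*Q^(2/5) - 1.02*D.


Q^(2/5) = 38.243
0.235 * Q^(2/5) = 8.9871
1.02 * D = 2.7081
L = 6.2790 m

6.2790 m


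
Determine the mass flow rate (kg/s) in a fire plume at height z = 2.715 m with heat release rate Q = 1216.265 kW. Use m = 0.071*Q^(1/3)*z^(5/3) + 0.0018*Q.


Q^(1/3) = 10.674
z^(5/3) = 5.2838
First term = 0.071 * 10.674 * 5.2838 = 4.0045
Second term = 0.0018 * 1216.265 = 2.1893
m = 6.1938 kg/s

6.1938 kg/s


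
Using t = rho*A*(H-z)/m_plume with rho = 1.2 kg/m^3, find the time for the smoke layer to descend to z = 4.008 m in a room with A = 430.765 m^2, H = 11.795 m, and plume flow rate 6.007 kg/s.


H - z = 7.787 m
t = 1.2 * 430.765 * 7.787 / 6.007 = 670.09 s

670.09 s


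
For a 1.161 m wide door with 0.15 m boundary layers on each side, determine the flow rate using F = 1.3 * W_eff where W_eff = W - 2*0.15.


W_eff = 1.161 - 0.30 = 0.861 m
F = 1.3 * 0.861 = 1.1193 persons/s

1.1193 persons/s


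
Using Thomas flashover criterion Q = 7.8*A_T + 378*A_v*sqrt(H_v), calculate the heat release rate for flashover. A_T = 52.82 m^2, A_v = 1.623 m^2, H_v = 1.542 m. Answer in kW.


7.8*A_T = 411.996
sqrt(H_v) = 1.2418
378*A_v*sqrt(H_v) = 761.82
Q = 411.996 + 761.82 = 1173.8 kW

1173.8 kW


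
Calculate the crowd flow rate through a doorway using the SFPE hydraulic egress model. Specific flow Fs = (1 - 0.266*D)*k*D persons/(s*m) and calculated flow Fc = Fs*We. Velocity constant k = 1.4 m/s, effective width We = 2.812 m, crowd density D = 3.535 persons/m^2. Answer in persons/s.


1 - 0.266*D = 1 - 0.266*3.535 = 0.059690
Fs = 0.059690 * 1.4 * 3.535 = 0.29541 persons/(s*m)
Fc = 0.29541 * 2.812 = 0.83068 persons/s

0.83068 persons/s


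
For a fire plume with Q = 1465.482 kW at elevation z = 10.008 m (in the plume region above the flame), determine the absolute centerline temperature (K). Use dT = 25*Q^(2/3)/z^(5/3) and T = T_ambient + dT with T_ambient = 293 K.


Q^(2/3) = 129.02
z^(5/3) = 46.478
dT = 25 * 129.02 / 46.478 = 69.398 K
T = 293 + 69.398 = 362.40 K

362.40 K


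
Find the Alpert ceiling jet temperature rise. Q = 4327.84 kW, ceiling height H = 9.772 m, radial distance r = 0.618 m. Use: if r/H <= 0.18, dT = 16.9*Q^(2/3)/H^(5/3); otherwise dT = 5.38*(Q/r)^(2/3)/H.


r/H = 0.618 / 9.772 = 0.063242
r/H <= 0.18, so dT = 16.9*Q^(2/3)/H^(5/3)
Q^(2/3) = 265.57
H^(5/3) = 44.666
dT = 16.9 * 265.57 / 44.666 = 100.48 K

100.48 K


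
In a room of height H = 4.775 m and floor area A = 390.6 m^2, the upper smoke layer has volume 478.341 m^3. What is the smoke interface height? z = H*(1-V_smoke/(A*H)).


V/(A*H) = 0.25647
1 - 0.25647 = 0.74353
z = 4.775 * 0.74353 = 3.5504 m

3.5504 m


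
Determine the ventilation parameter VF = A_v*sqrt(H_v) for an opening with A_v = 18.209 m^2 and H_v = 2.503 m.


sqrt(H_v) = 1.5821
VF = 18.209 * 1.5821 = 28.808 m^(5/2)

28.808 m^(5/2)


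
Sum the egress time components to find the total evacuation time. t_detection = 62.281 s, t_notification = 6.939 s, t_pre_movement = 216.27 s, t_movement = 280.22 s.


Total = 62.281 + 6.939 + 216.27 + 280.22 = 565.71 s

565.71 s


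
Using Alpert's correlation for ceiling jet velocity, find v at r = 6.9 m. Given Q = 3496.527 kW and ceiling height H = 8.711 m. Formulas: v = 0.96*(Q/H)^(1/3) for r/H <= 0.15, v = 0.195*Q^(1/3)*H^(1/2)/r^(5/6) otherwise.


r/H = 6.9 / 8.711 = 0.79210
r/H > 0.15, so v = 0.195*Q^(1/3)*H^(1/2)/r^(5/6)
Q^(1/3) = 15.178
H^(1/2) = 2.9514
r^(5/6) = 5.0008
v = 0.195 * 15.178 * 2.9514 / 5.0008 = 1.7468 m/s

1.7468 m/s


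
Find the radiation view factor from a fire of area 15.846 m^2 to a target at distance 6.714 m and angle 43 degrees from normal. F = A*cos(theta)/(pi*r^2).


cos(43 deg) = 0.73135
pi*r^2 = 141.62
F = 15.846 * 0.73135 / 141.62 = 0.081834

0.081834


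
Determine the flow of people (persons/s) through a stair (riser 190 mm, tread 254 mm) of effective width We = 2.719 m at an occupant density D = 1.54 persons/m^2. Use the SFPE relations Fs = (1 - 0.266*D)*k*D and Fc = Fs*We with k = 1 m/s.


1 - 0.266*D = 1 - 0.266*1.54 = 0.59036
Fs = 0.59036 * 1 * 1.54 = 0.90915 persons/(s*m)
Fc = 0.90915 * 2.719 = 2.4720 persons/s

2.4720 persons/s


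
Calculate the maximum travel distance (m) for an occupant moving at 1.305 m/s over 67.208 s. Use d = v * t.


d = 1.305 * 67.208 = 87.706 m

87.706 m


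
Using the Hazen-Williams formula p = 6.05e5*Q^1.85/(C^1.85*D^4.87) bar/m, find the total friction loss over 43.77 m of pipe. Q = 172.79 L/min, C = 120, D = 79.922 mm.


Q^1.85 = 13785
C^1.85 = 7022.4
D^4.87 = 1.8450e+09
p/m = 0.00064372 bar/m
p_total = 0.00064372 * 43.77 = 0.028175 bar

0.028175 bar


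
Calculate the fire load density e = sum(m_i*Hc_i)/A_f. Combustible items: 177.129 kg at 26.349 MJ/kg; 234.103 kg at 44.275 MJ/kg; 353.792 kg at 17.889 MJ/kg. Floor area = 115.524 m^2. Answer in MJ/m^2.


Total energy = 177.129*26.349 + 234.103*44.275 + 353.792*17.889
= 4667.172 + 10364.91 + 6328.985
= 21361.07 MJ
e = 21361.07 / 115.524 = 184.91 MJ/m^2

184.91 MJ/m^2


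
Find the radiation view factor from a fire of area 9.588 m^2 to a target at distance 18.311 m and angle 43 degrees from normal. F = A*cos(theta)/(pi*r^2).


cos(43 deg) = 0.73135
pi*r^2 = 1053.4
F = 9.588 * 0.73135 / 1053.4 = 0.0066570

0.0066570


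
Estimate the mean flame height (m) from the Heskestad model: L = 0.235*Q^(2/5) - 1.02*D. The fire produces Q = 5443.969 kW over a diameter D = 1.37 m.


Q^(2/5) = 31.215
0.235 * Q^(2/5) = 7.3356
1.02 * D = 1.3974
L = 5.9382 m

5.9382 m


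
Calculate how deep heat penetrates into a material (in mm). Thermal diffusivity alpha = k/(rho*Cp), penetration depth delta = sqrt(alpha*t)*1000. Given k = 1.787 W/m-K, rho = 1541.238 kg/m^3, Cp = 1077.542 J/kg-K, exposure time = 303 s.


alpha = 1.787 / (1541.238 * 1077.542) = 1.0760e-06 m^2/s
alpha * t = 0.00032603
delta = sqrt(0.00032603) * 1000 = 18.056 mm

18.056 mm


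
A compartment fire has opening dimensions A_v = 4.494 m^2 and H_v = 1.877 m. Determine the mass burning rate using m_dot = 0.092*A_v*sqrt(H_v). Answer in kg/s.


sqrt(H_v) = 1.3700
m_dot = 0.092 * 4.494 * 1.3700 = 0.56644 kg/s

0.56644 kg/s


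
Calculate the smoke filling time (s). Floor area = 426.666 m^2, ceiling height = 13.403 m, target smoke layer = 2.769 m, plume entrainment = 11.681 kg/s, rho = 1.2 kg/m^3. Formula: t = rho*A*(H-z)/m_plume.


H - z = 10.634 m
t = 1.2 * 426.666 * 10.634 / 11.681 = 466.11 s

466.11 s


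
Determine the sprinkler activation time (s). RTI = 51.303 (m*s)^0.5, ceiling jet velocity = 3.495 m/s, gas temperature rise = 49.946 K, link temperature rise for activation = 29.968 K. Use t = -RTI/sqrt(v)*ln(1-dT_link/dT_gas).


dT_link/dT_gas = 0.60001
ln(1 - 0.60001) = -0.91631
t = -51.303 / sqrt(3.495) * -0.91631 = 25.146 s

25.146 s


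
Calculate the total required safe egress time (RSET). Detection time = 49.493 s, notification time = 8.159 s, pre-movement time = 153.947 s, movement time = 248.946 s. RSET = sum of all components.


Total = 49.493 + 8.159 + 153.947 + 248.946 = 460.545 s

460.545 s


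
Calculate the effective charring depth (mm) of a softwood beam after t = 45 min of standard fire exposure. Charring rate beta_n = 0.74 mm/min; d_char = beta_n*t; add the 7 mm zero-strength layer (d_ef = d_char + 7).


d_char = 0.74 * 45 = 33.3 mm
d_ef = 33.3 + 1.0*7 = 40.3 mm

40.3 mm


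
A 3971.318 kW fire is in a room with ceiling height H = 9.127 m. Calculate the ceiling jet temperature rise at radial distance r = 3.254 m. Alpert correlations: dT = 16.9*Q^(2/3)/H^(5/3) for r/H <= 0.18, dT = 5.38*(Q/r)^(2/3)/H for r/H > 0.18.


r/H = 3.254 / 9.127 = 0.35652
r/H > 0.18, so dT = 5.38*(Q/r)^(2/3)/H
Q/r = 1220.4
(Q/r)^(2/3) = 114.20
dT = 5.38 * 114.20 / 9.127 = 67.318 K

67.318 K


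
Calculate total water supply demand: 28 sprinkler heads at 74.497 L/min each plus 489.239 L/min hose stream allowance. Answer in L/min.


Sprinkler demand = 28 * 74.497 = 2085.916 L/min
Total = 2085.916 + 489.239 = 2575.155 L/min

2575.155 L/min


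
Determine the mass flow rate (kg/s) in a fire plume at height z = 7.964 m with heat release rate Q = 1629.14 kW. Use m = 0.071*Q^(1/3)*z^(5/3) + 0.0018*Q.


Q^(1/3) = 11.767
z^(5/3) = 31.760
First term = 0.071 * 11.767 * 31.760 = 26.534
Second term = 0.0018 * 1629.14 = 2.9325
m = 29.466 kg/s

29.466 kg/s


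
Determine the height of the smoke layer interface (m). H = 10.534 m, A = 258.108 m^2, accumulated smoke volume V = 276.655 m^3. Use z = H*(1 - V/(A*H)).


V/(A*H) = 0.10175
1 - 0.10175 = 0.89825
z = 10.534 * 0.89825 = 9.4621 m

9.4621 m


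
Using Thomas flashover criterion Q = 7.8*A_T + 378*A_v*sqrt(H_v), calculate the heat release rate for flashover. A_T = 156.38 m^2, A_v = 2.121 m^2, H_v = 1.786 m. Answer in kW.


7.8*A_T = 1219.764
sqrt(H_v) = 1.3364
378*A_v*sqrt(H_v) = 1071.5
Q = 1219.764 + 1071.5 = 2291.2 kW

2291.2 kW


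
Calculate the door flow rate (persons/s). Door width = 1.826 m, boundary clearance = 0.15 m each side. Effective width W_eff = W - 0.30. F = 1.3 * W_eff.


W_eff = 1.826 - 0.30 = 1.526 m
F = 1.3 * 1.526 = 1.9838 persons/s

1.9838 persons/s


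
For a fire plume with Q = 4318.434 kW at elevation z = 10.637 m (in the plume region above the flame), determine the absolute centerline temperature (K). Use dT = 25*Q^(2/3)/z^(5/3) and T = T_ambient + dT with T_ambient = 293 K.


Q^(2/3) = 265.19
z^(5/3) = 51.448
dT = 25 * 265.19 / 51.448 = 128.86 K
T = 293 + 128.86 = 421.86 K

421.86 K
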